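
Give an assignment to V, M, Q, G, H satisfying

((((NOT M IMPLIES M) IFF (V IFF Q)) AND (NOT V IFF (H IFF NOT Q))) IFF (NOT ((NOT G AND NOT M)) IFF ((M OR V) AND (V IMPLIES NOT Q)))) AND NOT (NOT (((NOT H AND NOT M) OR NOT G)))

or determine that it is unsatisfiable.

V: True, M: False, Q: True, G: True, H: False

  (((NOT M IMPLIES M) IFF (V IFF Q)) AND (NOT V IFF (H IFF NOT Q))) IFF (NOT ((NOT G AND NOT M)) IFF ((M OR V) AND (V IMPLIES NOT Q))) = True
    ((NOT M IMPLIES M) IFF (V IFF Q)) AND (NOT V IFF (H IFF NOT Q)) = False
      (NOT M IMPLIES M) IFF (V IFF Q) = False
        NOT M IMPLIES M = False
          NOT M = True
        V IFF Q = True
      NOT V IFF (H IFF NOT Q) = False
        NOT V = False
        H IFF NOT Q = True
          NOT Q = False
    NOT ((NOT G AND NOT M)) IFF ((M OR V) AND (V IMPLIES NOT Q)) = False
      NOT ((NOT G AND NOT M)) = True
        NOT G AND NOT M = False
          NOT G = False
          NOT M = True
      (M OR V) AND (V IMPLIES NOT Q) = False
        M OR V = True
        V IMPLIES NOT Q = False
          NOT Q = False
  NOT (NOT (((NOT H AND NOT M) OR NOT G))) = True
    NOT (((NOT H AND NOT M) OR NOT G)) = False
      (NOT H AND NOT M) OR NOT G = True
        NOT H AND NOT M = True
          NOT H = True
          NOT M = True
        NOT G = False
Both conjuncts True, so the formula holds.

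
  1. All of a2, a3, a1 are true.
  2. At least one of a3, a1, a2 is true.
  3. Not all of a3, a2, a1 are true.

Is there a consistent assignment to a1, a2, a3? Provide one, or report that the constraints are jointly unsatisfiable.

UNSATISFIABLE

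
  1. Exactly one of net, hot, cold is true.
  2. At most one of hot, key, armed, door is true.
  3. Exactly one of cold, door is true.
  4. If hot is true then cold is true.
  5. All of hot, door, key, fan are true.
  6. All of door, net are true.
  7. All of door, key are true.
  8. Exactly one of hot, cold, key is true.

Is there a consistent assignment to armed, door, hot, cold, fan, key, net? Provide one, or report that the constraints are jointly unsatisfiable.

No satisfying assignment exists.

Case hot = True:
  (1) with hot=T forces net = False.
  Constraint (6) is violated (net=F) — contradiction.
Case hot = False:
  Constraint (5) is violated (hot=F) — contradiction.
Both cases fail — unsatisfiable.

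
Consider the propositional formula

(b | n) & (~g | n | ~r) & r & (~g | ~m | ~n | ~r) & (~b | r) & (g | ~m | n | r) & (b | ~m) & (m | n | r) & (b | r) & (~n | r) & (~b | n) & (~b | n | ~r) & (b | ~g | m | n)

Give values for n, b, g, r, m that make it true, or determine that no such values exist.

Unit clause (r) forces r = True.
Try n = False:
  (b | n) forces b = True.
  clause (~b | n) is falsified — backtrack.
So n = True.
Set b = False.
  then (b | ~m) forces m = False.
Set g = False.
All clauses satisfied.

n = True, b = False, g = False, r = True, m = False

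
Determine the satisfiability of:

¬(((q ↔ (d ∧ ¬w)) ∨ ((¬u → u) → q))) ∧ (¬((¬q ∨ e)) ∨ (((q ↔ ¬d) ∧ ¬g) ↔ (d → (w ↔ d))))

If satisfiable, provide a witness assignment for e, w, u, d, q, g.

e: True, w: False, u: True, d: True, q: False, g: True

  ¬(((q ↔ (d ∧ ¬w)) ∨ ((¬u → u) → q))) = True
    (q ↔ (d ∧ ¬w)) ∨ ((¬u → u) → q) = False
      q ↔ (d ∧ ¬w) = False
        d ∧ ¬w = True
          ¬w = True
      (¬u → u) → q = False
        ¬u → u = True
          ¬u = False
  ¬((¬q ∨ e)) ∨ (((q ↔ ¬d) ∧ ¬g) ↔ (d → (w ↔ d))) = True
    ¬((¬q ∨ e)) = False
      ¬q ∨ e = True
        ¬q = True
    ((q ↔ ¬d) ∧ ¬g) ↔ (d → (w ↔ d)) = True
      (q ↔ ¬d) ∧ ¬g = False
        q ↔ ¬d = True
          ¬d = False
        ¬g = False
      d → (w ↔ d) = False
        w ↔ d = False
Both conjuncts True, so the formula holds.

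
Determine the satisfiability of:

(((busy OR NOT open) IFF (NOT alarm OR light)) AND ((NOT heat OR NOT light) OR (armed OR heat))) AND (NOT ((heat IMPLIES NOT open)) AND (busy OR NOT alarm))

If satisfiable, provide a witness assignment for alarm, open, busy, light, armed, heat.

alarm: False, open: True, busy: True, light: True, armed: False, heat: True

  ((busy OR NOT open) IFF (NOT alarm OR light)) AND ((NOT heat OR NOT light) OR (armed OR heat)) = True
    (busy OR NOT open) IFF (NOT alarm OR light) = True
      busy OR NOT open = True
        NOT open = False
      NOT alarm OR light = True
        NOT alarm = True
    (NOT heat OR NOT light) OR (armed OR heat) = True
      NOT heat OR NOT light = False
        NOT heat = False
        NOT light = False
      armed OR heat = True
  NOT ((heat IMPLIES NOT open)) AND (busy OR NOT alarm) = True
    NOT ((heat IMPLIES NOT open)) = True
      heat IMPLIES NOT open = False
        NOT open = False
    busy OR NOT alarm = True
      NOT alarm = True
Both conjuncts True, so the formula holds.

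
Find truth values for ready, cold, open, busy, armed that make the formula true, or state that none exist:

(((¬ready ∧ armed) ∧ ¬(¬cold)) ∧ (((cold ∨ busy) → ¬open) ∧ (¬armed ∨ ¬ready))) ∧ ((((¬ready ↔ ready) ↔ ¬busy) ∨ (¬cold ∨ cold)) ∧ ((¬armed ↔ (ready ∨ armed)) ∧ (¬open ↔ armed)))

Unsatisfiable

Case armed = True: the conjunct ¬armed ↔ (ready ∨ armed) becomes ¬True ↔ (ready ∨ True) = False.
Case armed = False: the conjunct armed is False.
Both cases fail — unsatisfiable.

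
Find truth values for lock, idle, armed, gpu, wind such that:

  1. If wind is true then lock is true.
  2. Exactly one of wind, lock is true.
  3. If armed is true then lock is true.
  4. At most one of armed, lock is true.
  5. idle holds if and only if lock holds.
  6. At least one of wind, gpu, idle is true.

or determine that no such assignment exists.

lock = True, idle = True, armed = False, gpu = True, wind = False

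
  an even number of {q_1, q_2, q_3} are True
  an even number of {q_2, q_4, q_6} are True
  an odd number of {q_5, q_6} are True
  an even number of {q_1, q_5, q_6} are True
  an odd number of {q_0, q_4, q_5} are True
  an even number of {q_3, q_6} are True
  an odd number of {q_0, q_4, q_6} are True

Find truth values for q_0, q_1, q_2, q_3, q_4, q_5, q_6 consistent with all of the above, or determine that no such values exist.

Adding constraints 3, 5, 7 mod 2: every variable appears an even number of times on the left, so the left side is 0.
But the right sides sum to 1 (mod 2). 0 ≠ 1 — the system is inconsistent.

Unsatisfiable — no assignment works.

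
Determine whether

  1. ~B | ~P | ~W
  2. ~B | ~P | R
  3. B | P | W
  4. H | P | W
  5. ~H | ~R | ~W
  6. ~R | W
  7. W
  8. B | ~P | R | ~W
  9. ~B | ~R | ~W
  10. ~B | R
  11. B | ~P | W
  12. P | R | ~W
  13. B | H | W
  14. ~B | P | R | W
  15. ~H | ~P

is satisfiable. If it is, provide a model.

W=T, H=F, P=T, B=F, R=T

Unit clause (W) forces W = True.
Set H = False.
Set P = True.
  then (~B | ~P | ~W) forces B = False.
  then (B | ~P | R | ~W) forces R = True.
All clauses satisfied.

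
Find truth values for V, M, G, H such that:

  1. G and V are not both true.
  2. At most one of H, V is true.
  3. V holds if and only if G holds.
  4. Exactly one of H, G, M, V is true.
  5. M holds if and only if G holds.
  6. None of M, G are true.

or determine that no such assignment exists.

V = False, M = False, G = False, H = True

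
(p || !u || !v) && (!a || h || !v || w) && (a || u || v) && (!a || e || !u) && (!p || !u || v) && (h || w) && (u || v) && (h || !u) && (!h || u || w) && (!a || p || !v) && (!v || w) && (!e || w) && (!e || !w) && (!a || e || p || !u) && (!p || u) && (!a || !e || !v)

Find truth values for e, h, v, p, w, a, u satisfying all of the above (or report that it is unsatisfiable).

Try e = True:
  (!e || w) forces w = True.
  clause (!e || !w) is falsified — backtrack.
So e = False.
Set h = True.
Set v = True.
  then (!v || w) forces w = True.
Set p = True.
  then (!p || u) forces u = True.
  then (!a || e || !u) forces a = False.
All clauses satisfied.

e = False, h = True, v = True, p = True, w = True, a = False, u = True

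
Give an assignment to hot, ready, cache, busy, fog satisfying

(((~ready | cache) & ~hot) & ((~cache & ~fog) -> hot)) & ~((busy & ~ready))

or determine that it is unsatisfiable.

hot = False, ready = True, cache = True, busy = False, fog = False

  ((~ready | cache) & ~hot) & ((~cache & ~fog) -> hot) = True
    (~ready | cache) & ~hot = True
      ~ready | cache = True
        ~ready = False
      ~hot = True
    (~cache & ~fog) -> hot = True
      ~cache & ~fog = False
        ~cache = False
        ~fog = True
  ~((busy & ~ready)) = True
    busy & ~ready = False
      ~ready = False
Both conjuncts True, so the formula holds.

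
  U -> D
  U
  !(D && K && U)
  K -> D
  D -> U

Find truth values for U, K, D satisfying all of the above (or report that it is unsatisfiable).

Unit clause (U) forces U = True.
In (D || !U) only D is left, so D = True.
In (!D || !K || !U) only !K is left, so K = False.
All clauses satisfied.

U: True; K: False; D: True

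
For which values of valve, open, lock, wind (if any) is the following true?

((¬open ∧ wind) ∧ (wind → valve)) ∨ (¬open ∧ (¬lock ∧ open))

valve=T, open=F, lock=F, wind=T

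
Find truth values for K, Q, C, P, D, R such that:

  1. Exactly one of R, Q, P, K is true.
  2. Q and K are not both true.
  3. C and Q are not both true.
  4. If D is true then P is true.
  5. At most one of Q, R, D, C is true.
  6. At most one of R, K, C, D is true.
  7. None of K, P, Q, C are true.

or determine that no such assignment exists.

K = False, Q = False, C = False, P = False, D = False, R = True

  (1) {R, Q, P, K}: 1 true — exactly one ✓
  (2) Q=F, K=F — not both ✓
  (3) C=F, Q=F — not both ✓
  (4) D=F ⇒ P: vacuous ✓
  (5) {Q, R, D, C}: 1 true — at most one ✓
  (6) {R, K, C, D}: 1 true — at most one ✓
  (7) {K, P, Q, C}: 0 true — none ✓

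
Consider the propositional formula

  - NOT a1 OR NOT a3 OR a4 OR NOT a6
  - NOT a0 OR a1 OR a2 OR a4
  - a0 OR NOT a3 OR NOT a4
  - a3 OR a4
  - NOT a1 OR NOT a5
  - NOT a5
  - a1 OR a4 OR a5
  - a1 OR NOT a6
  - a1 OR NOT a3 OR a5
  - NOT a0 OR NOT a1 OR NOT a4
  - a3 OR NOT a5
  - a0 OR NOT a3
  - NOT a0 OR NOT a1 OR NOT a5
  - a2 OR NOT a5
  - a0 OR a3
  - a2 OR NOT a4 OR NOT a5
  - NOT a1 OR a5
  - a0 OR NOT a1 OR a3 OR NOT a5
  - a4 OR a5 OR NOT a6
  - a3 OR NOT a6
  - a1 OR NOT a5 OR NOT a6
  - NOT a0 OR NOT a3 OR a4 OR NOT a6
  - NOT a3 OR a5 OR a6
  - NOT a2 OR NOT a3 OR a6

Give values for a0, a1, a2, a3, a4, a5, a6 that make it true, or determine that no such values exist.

a0 = True, a1 = False, a2 = False, a3 = False, a4 = True, a5 = False, a6 = False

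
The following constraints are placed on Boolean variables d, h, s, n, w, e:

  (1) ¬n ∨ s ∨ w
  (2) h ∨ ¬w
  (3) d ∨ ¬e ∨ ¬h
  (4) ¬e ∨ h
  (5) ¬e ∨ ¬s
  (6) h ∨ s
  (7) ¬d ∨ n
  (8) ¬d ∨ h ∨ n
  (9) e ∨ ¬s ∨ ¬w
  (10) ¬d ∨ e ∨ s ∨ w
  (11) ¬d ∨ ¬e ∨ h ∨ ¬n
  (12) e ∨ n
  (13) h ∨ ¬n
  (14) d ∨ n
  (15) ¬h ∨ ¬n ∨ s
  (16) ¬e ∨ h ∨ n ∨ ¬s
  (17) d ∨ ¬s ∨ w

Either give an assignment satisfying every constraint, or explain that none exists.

d = True, h = True, s = True, n = True, w = False, e = False

Set d = True.
  then (¬d ∨ n) forces n = True.
  then (h ∨ ¬n) forces h = True.
  then (¬h ∨ ¬n ∨ s) forces s = True.
  then (¬e ∨ ¬s) forces e = False.
  then (e ∨ ¬s ∨ ¬w) forces w = False.
All clauses satisfied.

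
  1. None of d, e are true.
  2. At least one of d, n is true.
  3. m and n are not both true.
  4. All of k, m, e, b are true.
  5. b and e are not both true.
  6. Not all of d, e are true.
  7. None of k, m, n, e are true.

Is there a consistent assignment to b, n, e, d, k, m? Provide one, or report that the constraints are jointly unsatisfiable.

Unsatisfiable — no assignment works.

Case e = True:
  Constraint (1) is violated (e=T) — contradiction.
Case e = False:
  Constraint (4) is violated (e=F) — contradiction.
Both cases fail — unsatisfiable.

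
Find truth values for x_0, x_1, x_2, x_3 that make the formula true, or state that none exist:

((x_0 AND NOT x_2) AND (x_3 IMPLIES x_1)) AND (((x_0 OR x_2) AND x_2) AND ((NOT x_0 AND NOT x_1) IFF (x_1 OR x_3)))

The formula is unsatisfiable.

Case x_2 = True: the conjunct NOT x_2 is False.
Case x_2 = False: the conjunct x_2 is False.
Both cases fail — unsatisfiable.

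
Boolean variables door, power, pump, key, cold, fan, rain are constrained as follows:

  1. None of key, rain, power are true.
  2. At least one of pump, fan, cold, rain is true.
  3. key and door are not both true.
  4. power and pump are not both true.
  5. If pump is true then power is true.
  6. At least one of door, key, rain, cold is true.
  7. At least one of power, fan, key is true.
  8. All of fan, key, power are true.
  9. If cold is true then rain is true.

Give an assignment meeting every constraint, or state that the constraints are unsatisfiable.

Unsatisfiable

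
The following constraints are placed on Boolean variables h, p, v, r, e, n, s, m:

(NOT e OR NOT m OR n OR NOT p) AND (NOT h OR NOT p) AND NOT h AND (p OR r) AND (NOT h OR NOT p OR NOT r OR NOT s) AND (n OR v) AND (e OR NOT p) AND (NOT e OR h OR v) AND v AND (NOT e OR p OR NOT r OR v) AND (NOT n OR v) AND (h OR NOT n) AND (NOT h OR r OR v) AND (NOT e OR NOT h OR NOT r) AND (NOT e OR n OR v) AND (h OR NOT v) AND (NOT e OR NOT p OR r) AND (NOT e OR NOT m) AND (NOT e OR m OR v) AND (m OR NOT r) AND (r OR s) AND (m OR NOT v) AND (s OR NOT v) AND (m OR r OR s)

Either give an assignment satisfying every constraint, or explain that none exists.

Case h = True:
  Clause (NOT h) is falsified — contradiction.
Case h = False:
  (v) forces v = True.
  Clause (h OR NOT v) is falsified — contradiction.
Both cases fail, so the formula is unsatisfiable.

No satisfying assignment exists.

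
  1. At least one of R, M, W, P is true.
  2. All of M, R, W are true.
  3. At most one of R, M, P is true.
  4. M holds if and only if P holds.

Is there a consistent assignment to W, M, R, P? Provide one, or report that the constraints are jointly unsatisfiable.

No satisfying assignment exists.

Case M = True:
  (2) forces R = True.
  Constraint (3) is violated (R=T, M=T) — contradiction.
Case M = False:
  Constraint (2) is violated (M=F) — contradiction.
Both cases fail — unsatisfiable.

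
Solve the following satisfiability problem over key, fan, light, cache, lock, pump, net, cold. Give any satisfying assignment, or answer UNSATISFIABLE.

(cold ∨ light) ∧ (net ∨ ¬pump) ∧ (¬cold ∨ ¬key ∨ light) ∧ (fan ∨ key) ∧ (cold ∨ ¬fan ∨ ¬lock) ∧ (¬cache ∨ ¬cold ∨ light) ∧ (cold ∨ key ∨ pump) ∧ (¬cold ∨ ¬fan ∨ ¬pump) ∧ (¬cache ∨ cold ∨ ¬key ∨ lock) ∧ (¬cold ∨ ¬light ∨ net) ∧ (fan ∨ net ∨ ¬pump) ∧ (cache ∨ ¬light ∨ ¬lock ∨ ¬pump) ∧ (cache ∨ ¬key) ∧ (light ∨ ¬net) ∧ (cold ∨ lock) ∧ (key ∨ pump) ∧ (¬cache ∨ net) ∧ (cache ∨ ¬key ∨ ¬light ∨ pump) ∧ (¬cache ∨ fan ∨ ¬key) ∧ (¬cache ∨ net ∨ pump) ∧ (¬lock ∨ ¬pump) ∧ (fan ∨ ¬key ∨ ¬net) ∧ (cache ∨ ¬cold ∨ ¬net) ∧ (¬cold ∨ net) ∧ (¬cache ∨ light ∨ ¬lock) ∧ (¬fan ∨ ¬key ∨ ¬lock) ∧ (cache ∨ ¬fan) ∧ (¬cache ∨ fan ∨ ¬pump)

Set key = True.
  then (cache ∨ ¬key) forces cache = True.
  then (¬cache ∨ net) forces net = True.
  then (¬cache ∨ fan ∨ ¬key) forces fan = True.
  then (¬fan ∨ ¬key ∨ ¬lock) forces lock = False.
  then (¬cache ∨ cold ∨ ¬key ∨ lock) forces cold = True.
  then (light ∨ ¬net) forces light = True.
  then (¬cold ∨ ¬fan ∨ ¬pump) forces pump = False.
All clauses satisfied.

key: True, fan: True, light: True, cache: True, lock: False, pump: False, net: True, cold: True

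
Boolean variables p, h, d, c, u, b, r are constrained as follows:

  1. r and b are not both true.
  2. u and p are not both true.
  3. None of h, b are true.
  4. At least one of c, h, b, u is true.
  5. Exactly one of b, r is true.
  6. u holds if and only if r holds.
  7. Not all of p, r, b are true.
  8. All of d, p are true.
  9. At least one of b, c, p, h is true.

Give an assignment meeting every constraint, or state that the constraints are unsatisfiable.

UNSATISFIABLE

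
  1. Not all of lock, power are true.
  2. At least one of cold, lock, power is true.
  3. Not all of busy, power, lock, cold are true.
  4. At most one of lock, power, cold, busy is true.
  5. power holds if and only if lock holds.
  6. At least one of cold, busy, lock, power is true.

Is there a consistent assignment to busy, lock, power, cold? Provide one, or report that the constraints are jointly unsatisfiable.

busy = False; lock = False; power = False; cold = True

  (1) {lock, power}: 0/2 true — not all ✓
  (2) {cold, lock, power}: 1 true — at least one ✓
  (3) {busy, power, lock, cold}: 1/4 true — not all ✓
  (4) {lock, power, cold, busy}: 1 true — at most one ✓
  (5) power=F, lock=F — same ✓
  (6) {cold, busy, lock, power}: 1 true — at least one ✓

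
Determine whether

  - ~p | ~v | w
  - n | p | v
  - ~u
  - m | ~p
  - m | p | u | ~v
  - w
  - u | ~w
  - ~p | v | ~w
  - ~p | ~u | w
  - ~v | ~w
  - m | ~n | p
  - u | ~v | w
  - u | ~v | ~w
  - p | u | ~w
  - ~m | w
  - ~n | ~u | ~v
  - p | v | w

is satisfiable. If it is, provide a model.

Case u = True:
  Clause (~u) is falsified — contradiction.
Case u = False:
  (w) forces w = True.
  Clause (u | ~w) is falsified — contradiction.
Both cases fail, so the formula is unsatisfiable.

Unsatisfiable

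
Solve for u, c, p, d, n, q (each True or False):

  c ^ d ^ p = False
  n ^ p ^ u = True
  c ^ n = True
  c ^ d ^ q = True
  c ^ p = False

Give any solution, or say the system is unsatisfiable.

u=F, c=F, p=F, d=F, n=T, q=T

c ^ d ^ p = F ^ F ^ F = False ✓
n ^ p ^ u = T ^ F ^ F = True ✓
c ^ n = F ^ T = True ✓
c ^ d ^ q = F ^ F ^ T = True ✓
c ^ p = F ^ F = False ✓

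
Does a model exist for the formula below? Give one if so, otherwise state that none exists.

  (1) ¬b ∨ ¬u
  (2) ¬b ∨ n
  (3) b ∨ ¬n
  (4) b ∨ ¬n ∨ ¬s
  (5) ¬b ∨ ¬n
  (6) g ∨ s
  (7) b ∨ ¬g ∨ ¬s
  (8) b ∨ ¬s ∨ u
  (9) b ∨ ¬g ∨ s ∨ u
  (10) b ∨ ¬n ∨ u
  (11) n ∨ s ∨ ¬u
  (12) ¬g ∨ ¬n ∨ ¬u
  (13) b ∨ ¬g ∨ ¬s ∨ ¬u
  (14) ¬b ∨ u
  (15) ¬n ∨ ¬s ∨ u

Set g = False.
  then (g ∨ s) forces s = True.
Set n = False.
  then (¬b ∨ n) forces b = False.
  then (b ∨ ¬s ∨ u) forces u = True.
All clauses satisfied.

g = False, n = False, b = False, s = True, u = True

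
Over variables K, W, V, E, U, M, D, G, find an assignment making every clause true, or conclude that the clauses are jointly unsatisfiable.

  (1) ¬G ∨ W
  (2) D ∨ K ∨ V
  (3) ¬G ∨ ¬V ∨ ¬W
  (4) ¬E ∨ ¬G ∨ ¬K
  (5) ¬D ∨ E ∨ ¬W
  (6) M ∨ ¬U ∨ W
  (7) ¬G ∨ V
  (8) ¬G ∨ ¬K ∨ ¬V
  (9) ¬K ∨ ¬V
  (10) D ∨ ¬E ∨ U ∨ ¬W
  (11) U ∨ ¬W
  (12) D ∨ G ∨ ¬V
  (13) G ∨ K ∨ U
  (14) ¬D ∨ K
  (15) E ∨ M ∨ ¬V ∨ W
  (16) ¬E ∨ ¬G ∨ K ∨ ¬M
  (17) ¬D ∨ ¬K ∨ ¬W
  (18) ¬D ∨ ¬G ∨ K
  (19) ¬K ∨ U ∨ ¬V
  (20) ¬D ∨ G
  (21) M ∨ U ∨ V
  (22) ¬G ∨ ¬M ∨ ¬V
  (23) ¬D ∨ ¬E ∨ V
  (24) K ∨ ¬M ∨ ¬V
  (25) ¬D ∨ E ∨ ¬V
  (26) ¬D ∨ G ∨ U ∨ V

Try K = False:
  (¬D ∨ K) forces D = False.
  (D ∨ K ∨ V) forces V = True.
  (D ∨ G ∨ ¬V) forces G = True.
  (¬G ∨ W) forces W = True.
  clause (¬G ∨ ¬V ∨ ¬W) is falsified — backtrack.
So K = True.
  then (¬K ∨ ¬V) forces V = False.
  then (¬G ∨ V) forces G = False.
  then (¬D ∨ G) forces D = False.
Set W = True.
  then (U ∨ ¬W) forces U = True.
Set E = True.
Set M = True.
All clauses satisfied.

K=T, W=T, V=F, E=T, U=T, M=T, D=F, G=F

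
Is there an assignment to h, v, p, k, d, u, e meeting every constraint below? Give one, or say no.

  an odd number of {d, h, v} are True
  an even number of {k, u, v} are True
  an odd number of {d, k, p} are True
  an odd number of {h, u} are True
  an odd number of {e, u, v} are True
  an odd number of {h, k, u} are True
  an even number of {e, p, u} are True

h = True; v = False; p = True; k = False; d = False; u = False; e = True

{d, h, v}: 1 true → odd ✓
{k, u, v}: 0 true → even ✓
{d, k, p}: 1 true → odd ✓
{h, u}: 1 true → odd ✓
{e, u, v}: 1 true → odd ✓
{h, k, u}: 1 true → odd ✓
{e, p, u}: 2 true → even ✓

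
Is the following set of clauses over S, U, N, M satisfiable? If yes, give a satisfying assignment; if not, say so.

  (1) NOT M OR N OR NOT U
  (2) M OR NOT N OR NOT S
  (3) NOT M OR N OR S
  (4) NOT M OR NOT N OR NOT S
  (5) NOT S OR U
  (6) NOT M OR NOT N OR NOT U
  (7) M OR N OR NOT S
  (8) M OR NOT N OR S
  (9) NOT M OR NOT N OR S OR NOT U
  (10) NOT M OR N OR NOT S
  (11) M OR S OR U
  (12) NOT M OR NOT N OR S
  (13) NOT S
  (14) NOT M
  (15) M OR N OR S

Case S = True:
  Clause (NOT S) is falsified — contradiction.
Case S = False:
  (NOT M) forces M = False.
  (M OR NOT N OR S) forces N = False.
  Clause (M OR N OR S) is falsified — contradiction.
Both cases fail, so the formula is unsatisfiable.

The formula is unsatisfiable.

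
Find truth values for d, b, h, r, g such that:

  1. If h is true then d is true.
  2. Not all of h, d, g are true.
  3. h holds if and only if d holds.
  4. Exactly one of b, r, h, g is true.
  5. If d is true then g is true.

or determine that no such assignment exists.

d: False; b: False; h: False; r: True; g: False

  (1) h=F ⇒ d: vacuous ✓
  (2) {h, d, g}: 0/3 true — not all ✓
  (3) h=F, d=F — same ✓
  (4) {b, r, h, g}: 1 true — exactly one ✓
  (5) d=F ⇒ g: vacuous ✓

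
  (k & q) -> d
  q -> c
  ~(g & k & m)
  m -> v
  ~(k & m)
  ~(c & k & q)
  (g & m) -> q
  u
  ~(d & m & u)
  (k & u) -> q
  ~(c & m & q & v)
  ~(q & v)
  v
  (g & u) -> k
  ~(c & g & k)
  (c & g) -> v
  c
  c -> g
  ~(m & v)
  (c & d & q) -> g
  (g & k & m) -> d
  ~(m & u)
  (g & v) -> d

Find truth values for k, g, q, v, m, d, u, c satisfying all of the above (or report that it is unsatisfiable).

Unsatisfiable — no assignment works.

Case c = True:
  (u) forces u = True.
  (~c | g) forces g = True.
  (~g | k | ~u) forces k = True.
  Clause (~c | ~g | ~k) is falsified — contradiction.
Case c = False:
  Clause (c) is falsified — contradiction.
Both cases fail, so the formula is unsatisfiable.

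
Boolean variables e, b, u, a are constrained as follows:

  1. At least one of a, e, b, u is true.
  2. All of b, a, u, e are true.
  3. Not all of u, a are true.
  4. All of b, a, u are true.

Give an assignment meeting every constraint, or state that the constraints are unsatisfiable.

The formula is unsatisfiable.

Case b = True:
  (2) forces a = True.
  (2) forces u = True.
  Constraint (3) is violated (u=T, a=T) — contradiction.
Case b = False:
  Constraint (2) is violated (b=F) — contradiction.
Both cases fail — unsatisfiable.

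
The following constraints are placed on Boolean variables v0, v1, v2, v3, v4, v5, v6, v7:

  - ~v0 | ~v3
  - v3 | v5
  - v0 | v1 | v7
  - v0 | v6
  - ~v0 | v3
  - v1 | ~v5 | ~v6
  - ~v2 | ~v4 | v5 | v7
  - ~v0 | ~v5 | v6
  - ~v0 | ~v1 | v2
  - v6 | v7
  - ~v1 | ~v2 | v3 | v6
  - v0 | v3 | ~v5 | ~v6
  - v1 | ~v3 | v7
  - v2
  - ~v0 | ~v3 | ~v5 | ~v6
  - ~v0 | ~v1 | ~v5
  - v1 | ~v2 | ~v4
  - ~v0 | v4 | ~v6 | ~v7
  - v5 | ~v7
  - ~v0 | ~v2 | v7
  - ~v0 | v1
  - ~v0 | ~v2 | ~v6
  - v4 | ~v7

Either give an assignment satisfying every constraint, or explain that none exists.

v0=F; v1=T; v2=T; v3=T; v4=F; v5=F; v6=T; v7=F

Unit clause (v2) forces v2 = True.
Try v0 = True:
  (~v0 | ~v3) forces v3 = False.
  clause (~v0 | v3) is falsified — backtrack.
So v0 = False.
  then (v0 | v6) forces v6 = True.
Try v1 = False:
  (v0 | v1 | v7) forces v7 = True.
  (v1 | ~v5 | ~v6) forces v5 = False.
  clause (v5 | ~v7) is falsified — backtrack.
So v1 = True.
Try v3 = False:
  (v3 | v5) forces v5 = True.
  clause (v0 | v3 | ~v5 | ~v6) is falsified — backtrack.
So v3 = True.
Set v4 = False.
  then (v4 | ~v7) forces v7 = False.
Set v5 = False.
All clauses satisfied.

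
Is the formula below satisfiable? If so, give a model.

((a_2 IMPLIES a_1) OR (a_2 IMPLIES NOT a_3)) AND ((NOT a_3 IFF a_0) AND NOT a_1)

a_0 = True; a_1 = False; a_2 = True; a_3 = False

  (a_2 IMPLIES a_1) OR (a_2 IMPLIES NOT a_3) = True
    a_2 IMPLIES a_1 = False
    a_2 IMPLIES NOT a_3 = True
      NOT a_3 = True
  (NOT a_3 IFF a_0) AND NOT a_1 = True
    NOT a_3 IFF a_0 = True
      NOT a_3 = True
    NOT a_1 = True
Both conjuncts True, so the formula holds.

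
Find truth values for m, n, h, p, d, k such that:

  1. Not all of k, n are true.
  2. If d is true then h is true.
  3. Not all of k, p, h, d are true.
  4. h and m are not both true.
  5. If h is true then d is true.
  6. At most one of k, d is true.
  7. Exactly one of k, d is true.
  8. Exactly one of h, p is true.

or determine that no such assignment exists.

m = False, n = False, h = False, p = True, d = False, k = True

  (1) {k, n}: 1/2 true — not all ✓
  (2) d=F ⇒ h: vacuous ✓
  (3) {k, p, h, d}: 2/4 true — not all ✓
  (4) h=F, m=F — not both ✓
  (5) h=F ⇒ d: vacuous ✓
  (6) {k, d}: 1 true — at most one ✓
  (7) {k, d}: 1 true — exactly one ✓
  (8) {h, p}: 1 true — exactly one ✓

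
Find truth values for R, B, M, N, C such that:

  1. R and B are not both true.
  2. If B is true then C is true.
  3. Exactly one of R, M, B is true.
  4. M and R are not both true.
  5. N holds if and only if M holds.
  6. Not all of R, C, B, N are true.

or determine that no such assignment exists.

R = True; B = False; M = False; N = False; C = True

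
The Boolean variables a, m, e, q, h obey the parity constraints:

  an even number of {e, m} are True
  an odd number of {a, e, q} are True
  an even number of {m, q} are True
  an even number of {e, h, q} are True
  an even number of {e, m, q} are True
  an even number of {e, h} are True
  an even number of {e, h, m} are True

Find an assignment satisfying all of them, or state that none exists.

a: True, m: False, e: False, q: False, h: False

{e, m}: 0 true → even ✓
{a, e, q}: 1 true → odd ✓
{m, q}: 0 true → even ✓
{e, h, q}: 0 true → even ✓
{e, m, q}: 0 true → even ✓
{e, h}: 0 true → even ✓
{e, h, m}: 0 true → even ✓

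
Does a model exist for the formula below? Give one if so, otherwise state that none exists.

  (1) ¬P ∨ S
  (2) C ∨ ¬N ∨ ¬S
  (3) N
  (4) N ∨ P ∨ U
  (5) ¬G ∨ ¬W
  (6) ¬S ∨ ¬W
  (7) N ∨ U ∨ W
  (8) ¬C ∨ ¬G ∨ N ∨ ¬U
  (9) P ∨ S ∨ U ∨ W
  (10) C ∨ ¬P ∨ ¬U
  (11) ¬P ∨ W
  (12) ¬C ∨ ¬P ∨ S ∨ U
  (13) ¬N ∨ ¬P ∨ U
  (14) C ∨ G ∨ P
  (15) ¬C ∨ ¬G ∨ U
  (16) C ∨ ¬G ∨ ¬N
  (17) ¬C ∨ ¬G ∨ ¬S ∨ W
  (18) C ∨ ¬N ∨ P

U: True; C: True; S: False; P: False; N: True; G: True; W: False

Unit clause (N) forces N = True.
Set U = True.
Set C = True.
Set S = False.
  then (¬P ∨ S) forces P = False.
Set G = True.
  then (¬G ∨ ¬W) forces W = False.
All clauses satisfied.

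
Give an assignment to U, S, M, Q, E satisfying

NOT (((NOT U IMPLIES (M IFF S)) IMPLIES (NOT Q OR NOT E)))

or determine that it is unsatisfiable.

U=T; S=T; M=F; Q=T; E=T

  NOT (((NOT U IMPLIES (M IFF S)) IMPLIES (NOT Q OR NOT E))) = True
    (NOT U IMPLIES (M IFF S)) IMPLIES (NOT Q OR NOT E) = False
      NOT U IMPLIES (M IFF S) = True
        NOT U = False
        M IFF S = False
      NOT Q OR NOT E = False
        NOT Q = False
        NOT E = False
The formula evaluates to True.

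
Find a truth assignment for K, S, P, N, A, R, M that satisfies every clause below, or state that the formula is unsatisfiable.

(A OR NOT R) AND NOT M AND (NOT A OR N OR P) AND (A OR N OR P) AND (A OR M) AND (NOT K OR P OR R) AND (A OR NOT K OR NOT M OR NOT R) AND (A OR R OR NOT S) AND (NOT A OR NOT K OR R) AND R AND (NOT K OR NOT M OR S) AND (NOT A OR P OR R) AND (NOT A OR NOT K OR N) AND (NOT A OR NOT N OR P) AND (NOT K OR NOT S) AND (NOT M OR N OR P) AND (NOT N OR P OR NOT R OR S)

K: False, S: True, P: True, N: True, A: True, R: True, M: False

Unit clause (NOT M) forces M = False.
In (A OR M) only A is left, so A = True.
Unit clause (R) forces R = True.
Set K = False.
Set S = True.
Set P = True.
Set N = True.
All clauses satisfied.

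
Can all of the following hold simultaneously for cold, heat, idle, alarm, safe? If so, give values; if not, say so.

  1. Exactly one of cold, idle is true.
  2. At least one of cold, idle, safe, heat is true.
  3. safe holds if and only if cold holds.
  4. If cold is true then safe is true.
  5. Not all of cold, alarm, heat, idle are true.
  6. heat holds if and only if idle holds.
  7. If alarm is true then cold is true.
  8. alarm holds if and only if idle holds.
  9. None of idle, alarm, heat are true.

cold=T; heat=F; idle=F; alarm=F; safe=T

  (1) {cold, idle}: 1 true — exactly one ✓
  (2) {cold, idle, safe, heat}: 2 true — at least one ✓
  (3) safe=T, cold=T — same ✓
  (4) cold=T ⇒ safe: T ✓
  (5) {cold, alarm, heat, idle}: 1/4 true — not all ✓
  (6) heat=F, idle=F — same ✓
  (7) alarm=F ⇒ cold: vacuous ✓
  (8) alarm=F, idle=F — same ✓
  (9) {idle, alarm, heat}: 0 true — none ✓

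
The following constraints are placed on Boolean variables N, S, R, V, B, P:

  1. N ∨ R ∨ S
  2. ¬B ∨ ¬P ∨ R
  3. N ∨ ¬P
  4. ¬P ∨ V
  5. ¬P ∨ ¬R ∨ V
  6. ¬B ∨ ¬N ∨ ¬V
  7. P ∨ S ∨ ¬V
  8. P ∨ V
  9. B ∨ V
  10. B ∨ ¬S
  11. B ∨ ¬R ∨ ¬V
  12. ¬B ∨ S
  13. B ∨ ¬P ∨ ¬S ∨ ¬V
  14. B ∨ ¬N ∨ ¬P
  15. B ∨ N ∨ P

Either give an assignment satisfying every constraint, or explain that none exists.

N: False, S: True, R: False, V: True, B: True, P: False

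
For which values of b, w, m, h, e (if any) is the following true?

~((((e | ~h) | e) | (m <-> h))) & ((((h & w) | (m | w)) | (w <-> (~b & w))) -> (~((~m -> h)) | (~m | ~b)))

b: True, w: True, m: False, h: True, e: False

  ~((((e | ~h) | e) | (m <-> h))) = True
    ((e | ~h) | e) | (m <-> h) = False
      (e | ~h) | e = False
        e | ~h = False
          ~h = False
      m <-> h = False
  (((h & w) | (m | w)) | (w <-> (~b & w))) -> (~((~m -> h)) | (~m | ~b)) = True
    ((h & w) | (m | w)) | (w <-> (~b & w)) = True
      (h & w) | (m | w) = True
        h & w = True
        m | w = True
      w <-> (~b & w) = False
        ~b & w = False
          ~b = False
    ~((~m -> h)) | (~m | ~b) = True
      ~((~m -> h)) = False
        ~m -> h = True
          ~m = True
      ~m | ~b = True
        ~m = True
        ~b = False
Both conjuncts True, so the formula holds.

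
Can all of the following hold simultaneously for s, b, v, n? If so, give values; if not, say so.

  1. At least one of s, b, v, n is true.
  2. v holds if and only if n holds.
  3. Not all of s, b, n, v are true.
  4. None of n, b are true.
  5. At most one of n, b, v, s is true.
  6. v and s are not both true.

s=T, b=F, v=F, n=F

  (1) {s, b, v, n}: 1 true — at least one ✓
  (2) v=F, n=F — same ✓
  (3) {s, b, n, v}: 1/4 true — not all ✓
  (4) {n, b}: 0 true — none ✓
  (5) {n, b, v, s}: 1 true — at most one ✓
  (6) v=F, s=T — not both ✓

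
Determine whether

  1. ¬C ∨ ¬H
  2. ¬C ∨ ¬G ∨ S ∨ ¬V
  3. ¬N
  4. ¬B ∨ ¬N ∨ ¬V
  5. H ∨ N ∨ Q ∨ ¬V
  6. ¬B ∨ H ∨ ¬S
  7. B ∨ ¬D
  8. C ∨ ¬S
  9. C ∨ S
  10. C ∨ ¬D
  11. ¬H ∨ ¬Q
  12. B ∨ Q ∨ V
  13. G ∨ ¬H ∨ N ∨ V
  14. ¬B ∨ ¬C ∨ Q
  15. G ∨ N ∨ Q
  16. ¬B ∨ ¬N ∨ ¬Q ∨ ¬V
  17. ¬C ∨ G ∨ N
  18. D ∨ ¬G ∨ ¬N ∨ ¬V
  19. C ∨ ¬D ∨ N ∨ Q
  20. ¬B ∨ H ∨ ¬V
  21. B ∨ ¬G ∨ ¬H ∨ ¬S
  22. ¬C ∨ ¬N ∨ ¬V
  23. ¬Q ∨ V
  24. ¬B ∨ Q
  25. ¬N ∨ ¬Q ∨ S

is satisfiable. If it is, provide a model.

G = True, Q = True, S = True, C = True, V = True, B = False, N = False, D = False, H = False

Unit clause (¬N) forces N = False.
Try G = False:
  (G ∨ N ∨ Q) forces Q = True.
  (¬H ∨ ¬Q) forces H = False.
  (¬C ∨ G ∨ N) forces C = False.
  (C ∨ ¬S) forces S = False.
  clause (C ∨ S) is falsified — backtrack.
So G = True.
Set Q = True.
  then (¬H ∨ ¬Q) forces H = False.
  then (¬Q ∨ V) forces V = True.
  then (¬B ∨ H ∨ ¬V) forces B = False.
  then (B ∨ ¬D) forces D = False.
Set S = True.
  then (C ∨ ¬S) forces C = True.
All clauses satisfied.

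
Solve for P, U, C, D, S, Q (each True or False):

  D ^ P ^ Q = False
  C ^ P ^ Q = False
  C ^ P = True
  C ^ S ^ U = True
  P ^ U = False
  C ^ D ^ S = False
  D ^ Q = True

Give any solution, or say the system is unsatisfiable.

P = True, U = True, C = False, D = False, S = False, Q = True

D ^ P ^ Q = F ^ T ^ T = False ✓
C ^ P ^ Q = F ^ T ^ T = False ✓
C ^ P = F ^ T = True ✓
C ^ S ^ U = F ^ F ^ T = True ✓
P ^ U = T ^ T = False ✓
C ^ D ^ S = F ^ F ^ F = False ✓
D ^ Q = F ^ T = True ✓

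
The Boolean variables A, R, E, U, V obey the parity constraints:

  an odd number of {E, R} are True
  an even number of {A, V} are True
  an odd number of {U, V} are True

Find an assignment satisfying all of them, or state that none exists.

A: True, R: False, E: True, U: False, V: True

{E, R}: 1 true → odd ✓
{A, V}: 2 true → even ✓
{U, V}: 1 true → odd ✓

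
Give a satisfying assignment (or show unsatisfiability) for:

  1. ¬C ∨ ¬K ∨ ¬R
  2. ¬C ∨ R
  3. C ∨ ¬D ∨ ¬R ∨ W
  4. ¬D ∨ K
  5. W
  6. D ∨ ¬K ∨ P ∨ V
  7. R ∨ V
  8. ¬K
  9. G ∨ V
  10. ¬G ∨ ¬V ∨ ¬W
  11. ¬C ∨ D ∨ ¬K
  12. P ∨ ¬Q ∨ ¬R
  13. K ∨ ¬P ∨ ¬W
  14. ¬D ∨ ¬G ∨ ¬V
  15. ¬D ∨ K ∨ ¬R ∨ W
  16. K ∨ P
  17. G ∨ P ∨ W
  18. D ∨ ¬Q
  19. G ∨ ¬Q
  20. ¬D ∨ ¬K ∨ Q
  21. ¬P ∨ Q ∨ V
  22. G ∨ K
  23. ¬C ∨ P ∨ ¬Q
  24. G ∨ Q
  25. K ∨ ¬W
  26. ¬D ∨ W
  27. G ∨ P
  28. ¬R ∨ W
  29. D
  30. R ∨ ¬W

Case D = True:
  (¬D ∨ K) forces K = True.
  Clause (¬K) is falsified — contradiction.
Case D = False:
  Clause (D) is falsified — contradiction.
Both cases fail, so the formula is unsatisfiable.

No satisfying assignment exists.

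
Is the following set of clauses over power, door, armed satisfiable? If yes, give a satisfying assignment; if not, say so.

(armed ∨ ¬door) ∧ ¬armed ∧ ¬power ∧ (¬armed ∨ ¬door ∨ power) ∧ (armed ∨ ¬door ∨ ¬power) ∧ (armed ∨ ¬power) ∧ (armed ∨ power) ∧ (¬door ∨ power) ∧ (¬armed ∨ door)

Case power = True:
  Clause (¬power) is falsified — contradiction.
Case power = False:
  (¬armed) forces armed = False.
  Clause (armed ∨ power) is falsified — contradiction.
Both cases fail, so the formula is unsatisfiable.

UNSATISFIABLE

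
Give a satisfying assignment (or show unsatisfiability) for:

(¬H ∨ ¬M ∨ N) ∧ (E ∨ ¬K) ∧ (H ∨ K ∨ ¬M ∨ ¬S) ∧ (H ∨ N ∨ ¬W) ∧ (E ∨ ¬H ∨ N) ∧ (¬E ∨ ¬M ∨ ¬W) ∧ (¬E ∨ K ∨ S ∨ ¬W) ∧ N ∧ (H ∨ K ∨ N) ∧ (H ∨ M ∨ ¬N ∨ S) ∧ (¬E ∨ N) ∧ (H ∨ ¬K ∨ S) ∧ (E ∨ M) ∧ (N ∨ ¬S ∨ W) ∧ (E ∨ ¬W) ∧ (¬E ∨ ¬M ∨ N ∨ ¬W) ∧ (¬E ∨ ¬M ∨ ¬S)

Unit clause (N) forces N = True.
Set H = True.
Set M = True.
Set K = False.
Try W = True:
  (¬E ∨ ¬M ∨ ¬W) forces E = False.
  clause (E ∨ ¬W) is falsified — backtrack.
So W = False.
Set S = False.
Set E = False.
All clauses satisfied.

H = True, N = True, M = True, K = False, W = False, S = False, E = False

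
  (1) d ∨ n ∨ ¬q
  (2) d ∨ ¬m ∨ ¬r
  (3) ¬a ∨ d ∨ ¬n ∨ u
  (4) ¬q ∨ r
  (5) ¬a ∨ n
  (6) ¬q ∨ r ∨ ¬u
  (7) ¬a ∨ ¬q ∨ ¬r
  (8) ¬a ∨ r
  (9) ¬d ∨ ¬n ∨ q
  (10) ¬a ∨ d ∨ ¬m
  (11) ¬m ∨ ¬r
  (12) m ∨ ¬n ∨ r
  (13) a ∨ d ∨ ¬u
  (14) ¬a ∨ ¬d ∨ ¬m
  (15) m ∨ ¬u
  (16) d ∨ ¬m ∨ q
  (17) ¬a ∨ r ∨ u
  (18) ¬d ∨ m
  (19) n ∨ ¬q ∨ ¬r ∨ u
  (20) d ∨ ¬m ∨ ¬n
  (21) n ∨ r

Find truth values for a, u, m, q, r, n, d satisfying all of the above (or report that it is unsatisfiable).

Set a = False.
Set u = False.
Try m = True:
  (¬m ∨ ¬r) forces r = False.
  (¬q ∨ r) forces q = False.
  (d ∨ ¬m ∨ q) forces d = True.
  (¬d ∨ ¬n ∨ q) forces n = False.
  clause (n ∨ r) is falsified — backtrack.
So m = False.
  then (¬d ∨ m) forces d = False.
Set q = False.
Try r = False:
  (m ∨ ¬n ∨ r) forces n = False.
  clause (n ∨ r) is falsified — backtrack.
So r = True.
Set n = False.
All clauses satisfied.

a = False, u = False, m = False, q = False, r = True, n = False, d = False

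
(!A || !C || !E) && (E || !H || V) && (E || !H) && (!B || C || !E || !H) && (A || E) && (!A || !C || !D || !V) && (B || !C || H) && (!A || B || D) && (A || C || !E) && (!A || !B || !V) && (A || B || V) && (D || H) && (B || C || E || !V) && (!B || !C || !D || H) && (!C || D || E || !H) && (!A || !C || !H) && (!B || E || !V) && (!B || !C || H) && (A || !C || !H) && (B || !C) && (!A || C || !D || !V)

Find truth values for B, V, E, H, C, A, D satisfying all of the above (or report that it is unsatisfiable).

Set B = True.
Try V = True:
  (!A || !B || !V) forces A = False.
  (A || E) forces E = True.
  (A || C || !E) forces C = True.
  (!B || !C || H) forces H = True.
  clause (A || !C || !H) is falsified — backtrack.
So V = False.
Set E = True.
Set H = False.
  then (D || H) forces D = True.
  then (!B || !C || !D || H) forces C = False.
  then (A || C || !E) forces A = True.
All clauses satisfied.

B = True, V = False, E = True, H = False, C = False, A = True, D = True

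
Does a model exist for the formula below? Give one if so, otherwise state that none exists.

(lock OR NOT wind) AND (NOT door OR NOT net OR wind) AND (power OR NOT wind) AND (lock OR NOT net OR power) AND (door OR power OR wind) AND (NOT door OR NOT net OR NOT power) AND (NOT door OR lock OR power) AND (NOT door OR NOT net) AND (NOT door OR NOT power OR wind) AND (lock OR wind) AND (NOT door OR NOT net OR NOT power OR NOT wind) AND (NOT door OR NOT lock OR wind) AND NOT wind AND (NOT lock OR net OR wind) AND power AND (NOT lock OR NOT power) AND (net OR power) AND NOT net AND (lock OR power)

No satisfying assignment exists.

Case net = True:
  Clause (NOT net) is falsified — contradiction.
Case net = False:
  (NOT wind) forces wind = False.
  (lock OR wind) forces lock = True.
  Clause (NOT lock OR net OR wind) is falsified — contradiction.
Both cases fail, so the formula is unsatisfiable.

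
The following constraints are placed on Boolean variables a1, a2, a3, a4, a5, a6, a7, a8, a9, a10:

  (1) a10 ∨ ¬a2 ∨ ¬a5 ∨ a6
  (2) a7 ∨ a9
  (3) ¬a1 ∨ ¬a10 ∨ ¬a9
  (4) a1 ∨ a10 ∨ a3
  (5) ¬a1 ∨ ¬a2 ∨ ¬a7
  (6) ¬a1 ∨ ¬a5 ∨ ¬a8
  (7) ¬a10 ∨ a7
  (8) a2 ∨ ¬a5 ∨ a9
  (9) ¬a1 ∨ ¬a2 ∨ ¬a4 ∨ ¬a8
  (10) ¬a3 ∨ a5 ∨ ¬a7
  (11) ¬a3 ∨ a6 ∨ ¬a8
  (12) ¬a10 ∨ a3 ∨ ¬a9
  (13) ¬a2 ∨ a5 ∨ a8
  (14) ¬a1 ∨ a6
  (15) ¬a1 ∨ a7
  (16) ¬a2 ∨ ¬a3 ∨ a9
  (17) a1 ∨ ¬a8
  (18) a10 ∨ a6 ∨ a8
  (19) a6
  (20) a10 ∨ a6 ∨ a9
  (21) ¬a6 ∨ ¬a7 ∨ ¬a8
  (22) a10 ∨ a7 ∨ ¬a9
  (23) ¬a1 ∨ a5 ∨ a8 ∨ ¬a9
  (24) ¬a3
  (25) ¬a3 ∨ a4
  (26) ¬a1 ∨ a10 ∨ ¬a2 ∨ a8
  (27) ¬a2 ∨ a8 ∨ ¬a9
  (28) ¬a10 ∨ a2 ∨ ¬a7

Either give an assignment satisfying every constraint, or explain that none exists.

Unit clause (a6) forces a6 = True.
Unit clause (¬a3) forces a3 = False.
Set a1 = True.
  then (¬a1 ∨ a7) forces a7 = True.
  then (¬a6 ∨ ¬a7 ∨ ¬a8) forces a8 = False.
  then (¬a1 ∨ ¬a2 ∨ ¬a7) forces a2 = False.
  then (¬a10 ∨ a2 ∨ ¬a7) forces a10 = False.
Set a4 = False.
Set a5 = False.
  then (¬a1 ∨ a5 ∨ a8 ∨ ¬a9) forces a9 = False.
All clauses satisfied.

a1 = True; a2 = False; a3 = False; a4 = False; a5 = False; a6 = True; a7 = True; a8 = False; a9 = False; a10 = False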